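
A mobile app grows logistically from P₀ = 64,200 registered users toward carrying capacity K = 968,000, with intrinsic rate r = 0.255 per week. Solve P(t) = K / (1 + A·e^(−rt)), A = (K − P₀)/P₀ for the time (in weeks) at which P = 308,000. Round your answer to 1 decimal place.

t ≈ 7.4 weeks

A = (968000 − 64200)/64200 = 14.07788
308000 = 968000/(1 + 14.07788·e^(−0.255t)) → 1 + 14.07788·e^(−0.255t) = 3.14286
e^(−0.255t) = 0.152214 → t = ln(6.56968)/0.255 = 1.88246/0.255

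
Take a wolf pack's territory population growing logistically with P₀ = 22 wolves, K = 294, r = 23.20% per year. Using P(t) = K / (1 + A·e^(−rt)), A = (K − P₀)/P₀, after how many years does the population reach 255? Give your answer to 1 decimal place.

t ≈ 18.9 years

A = (294 − 22)/22 = 12.36364
255 = 294/(1 + 12.36364·e^(−0.232t)) → 1 + 12.36364·e^(−0.232t) = 1.15294
e^(−0.232t) = 0.01237 → t = ln(80.83916)/0.232 = 4.39246/0.232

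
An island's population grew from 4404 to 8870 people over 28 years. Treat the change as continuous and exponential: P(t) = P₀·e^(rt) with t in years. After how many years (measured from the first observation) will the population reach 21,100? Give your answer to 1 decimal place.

t ≈ 62.7 years

r = ln(8870/4404) / 28 ≈ 0.025006 per year
t = ln(21100/4404) / r = 1.56676 / 0.025006 ≈ 62.656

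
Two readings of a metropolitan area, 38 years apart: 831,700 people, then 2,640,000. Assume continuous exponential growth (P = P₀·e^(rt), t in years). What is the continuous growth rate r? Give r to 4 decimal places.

2640000 = 831700 · e^(r·38)
e^(38r) = 2640000/831700 = 3.17422
r = ln(3.17422) / 38 = 1.15506 / 38

r ≈ 0.0304 per year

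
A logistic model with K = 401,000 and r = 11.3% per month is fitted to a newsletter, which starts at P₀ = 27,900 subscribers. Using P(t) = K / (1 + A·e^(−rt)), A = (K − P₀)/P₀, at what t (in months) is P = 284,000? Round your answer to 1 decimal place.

t ≈ 30.8 months

A = (401000 − 27900)/27900 = 13.37276
284000 = 401000/(1 + 13.37276·e^(−0.113t)) → 1 + 13.37276·e^(−0.113t) = 1.41197
e^(−0.113t) = 0.030807 → t = ln(32.46037)/0.113 = 3.48002/0.113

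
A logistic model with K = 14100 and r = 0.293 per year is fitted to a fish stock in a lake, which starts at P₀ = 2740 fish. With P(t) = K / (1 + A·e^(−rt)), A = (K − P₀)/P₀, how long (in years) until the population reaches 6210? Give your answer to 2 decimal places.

t ≈ 4.04 years

A = (14100 − 2740)/2740 = 4.14599
6210 = 14100/(1 + 4.14599·e^(−0.293t)) → 1 + 4.14599·e^(−0.293t) = 2.27053
e^(−0.293t) = 0.306449 → t = ln(3.26319)/0.293 = 1.18271/0.293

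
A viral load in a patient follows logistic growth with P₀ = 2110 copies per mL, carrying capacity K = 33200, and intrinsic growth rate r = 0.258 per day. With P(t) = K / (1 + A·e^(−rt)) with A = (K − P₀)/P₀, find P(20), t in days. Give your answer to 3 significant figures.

≈ 30,600 copies per mL

A = (33200 − 2110)/2110 = 14.7346
P(20) = 33200 / (1 + 14.7346·e^(−0.258·20)) = 33200 / (1 + 14.7346·0.005742)
= 33200 / 1.0846 ≈ 30610.32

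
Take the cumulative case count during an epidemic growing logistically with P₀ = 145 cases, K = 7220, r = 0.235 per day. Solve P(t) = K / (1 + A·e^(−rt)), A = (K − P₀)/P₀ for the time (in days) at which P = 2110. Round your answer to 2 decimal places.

t ≈ 12.78 days

A = (7220 − 145)/145 = 48.7931
2110 = 7220/(1 + 48.7931·e^(−0.235t)) → 1 + 48.7931·e^(−0.235t) = 3.4218
e^(−0.235t) = 0.049634 → t = ln(20.14745)/0.235 = 3.00308/0.235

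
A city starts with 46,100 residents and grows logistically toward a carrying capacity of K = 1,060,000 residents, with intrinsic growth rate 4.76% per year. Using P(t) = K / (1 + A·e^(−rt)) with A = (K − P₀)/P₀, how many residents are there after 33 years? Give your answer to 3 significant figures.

≈ 190,000 residents

A = (1060000 − 46100)/46100 = 21.99349
P(33) = 1060000 / (1 + 21.99349·e^(−0.0476·33)) = 1060000 / (1 + 21.99349·0.207879)
= 1060000 / 5.57198 ≈ 190237.54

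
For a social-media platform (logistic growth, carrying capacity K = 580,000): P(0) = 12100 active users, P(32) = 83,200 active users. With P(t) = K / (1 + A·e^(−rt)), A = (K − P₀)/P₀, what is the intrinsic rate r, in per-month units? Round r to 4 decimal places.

A = (580000 − 12100)/12100 = 46.93388
83200 = 580000/(1 + 46.93388·e^(−r·32)) → e^(−32r) = (6.97115 − 1)/46.93388 = 0.127225
r = −ln(0.127225)/32 = 2.0618/32

r ≈ 0.0644 per month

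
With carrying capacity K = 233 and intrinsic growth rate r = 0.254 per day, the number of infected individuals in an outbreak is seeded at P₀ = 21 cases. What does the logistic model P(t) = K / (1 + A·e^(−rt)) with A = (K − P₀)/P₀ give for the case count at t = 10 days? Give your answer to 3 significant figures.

A = (233 − 21)/21 = 10.09524
P(10) = 233 / (1 + 10.09524·e^(−0.254·10)) = 233 / (1 + 10.09524·0.078866)
= 233 / 1.79618 ≈ 129.72

≈ 130 cases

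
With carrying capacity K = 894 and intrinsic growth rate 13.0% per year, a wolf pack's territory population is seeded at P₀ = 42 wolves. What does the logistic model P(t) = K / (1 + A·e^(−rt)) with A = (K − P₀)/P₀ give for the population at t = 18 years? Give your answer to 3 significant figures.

≈ 303 wolves

A = (894 − 42)/42 = 20.28571
P(18) = 894 / (1 + 20.28571·e^(−0.13·18)) = 894 / (1 + 20.28571·0.096328)
= 894 / 2.95407 ≈ 302.63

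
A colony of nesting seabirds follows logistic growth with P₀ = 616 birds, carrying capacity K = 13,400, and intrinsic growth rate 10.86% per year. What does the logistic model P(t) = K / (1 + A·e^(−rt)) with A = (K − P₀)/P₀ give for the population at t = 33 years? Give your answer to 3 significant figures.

A = (13400 − 616)/616 = 20.75325
P(33) = 13400 / (1 + 20.75325·e^(−0.1086·33)) = 13400 / (1 + 20.75325·0.02777)
= 13400 / 1.57632 ≈ 8500.83

≈ 8,500 birds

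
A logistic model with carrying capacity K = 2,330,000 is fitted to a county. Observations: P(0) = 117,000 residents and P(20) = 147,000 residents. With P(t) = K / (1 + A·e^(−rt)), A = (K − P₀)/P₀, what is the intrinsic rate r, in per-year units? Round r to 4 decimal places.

r ≈ 0.0121 per year

A = (2330000 − 117000)/117000 = 18.91453
147000 = 2330000/(1 + 18.91453·e^(−r·20)) → e^(−20r) = (15.85034 − 1)/18.91453 = 0.785129
r = −ln(0.785129)/20 = 0.24191/20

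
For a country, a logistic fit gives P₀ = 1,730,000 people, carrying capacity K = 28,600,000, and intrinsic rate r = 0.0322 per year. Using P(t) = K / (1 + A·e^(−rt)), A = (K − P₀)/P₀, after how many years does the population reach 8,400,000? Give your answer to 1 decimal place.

t ≈ 57.9 years

A = (28600000 − 1730000)/1730000 = 15.53179
8400000 = 28600000/(1 + 15.53179·e^(−0.0322t)) → 1 + 15.53179·e^(−0.0322t) = 3.40476
e^(−0.0322t) = 0.154828 → t = ln(6.45876)/0.0322 = 1.86544/0.0322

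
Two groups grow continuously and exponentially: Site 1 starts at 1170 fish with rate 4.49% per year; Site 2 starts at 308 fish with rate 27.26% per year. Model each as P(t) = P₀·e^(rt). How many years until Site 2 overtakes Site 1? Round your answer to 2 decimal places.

t ≈ 5.86 years

1170·e^(0.0449t) = 308·e^(0.2726t)
1170/308 = e^((0.2726 − 0.0449)t) → ln(3.7987) = 0.2277·t
t = 1.33466 / 0.2277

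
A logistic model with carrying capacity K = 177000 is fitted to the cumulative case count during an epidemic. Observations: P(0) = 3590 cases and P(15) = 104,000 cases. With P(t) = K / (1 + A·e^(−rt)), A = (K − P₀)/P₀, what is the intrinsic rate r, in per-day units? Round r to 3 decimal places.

A = (177000 − 3590)/3590 = 48.30362
104000 = 177000/(1 + 48.30362·e^(−r·15)) → e^(−15r) = (1.70192 − 1)/48.30362 = 0.014531
r = −ln(0.014531)/15 = 4.23144/15

r ≈ 0.282 per day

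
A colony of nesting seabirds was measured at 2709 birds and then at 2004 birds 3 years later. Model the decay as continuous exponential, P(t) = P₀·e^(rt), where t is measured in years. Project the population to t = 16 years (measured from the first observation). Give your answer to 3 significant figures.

≈ 543 birds

r = ln(2004/2709) / 3 ≈ -0.100478 per year
P(16) = 2709 · e^(-0.100478·16) = 2709 · 0.20036 ≈ 542.77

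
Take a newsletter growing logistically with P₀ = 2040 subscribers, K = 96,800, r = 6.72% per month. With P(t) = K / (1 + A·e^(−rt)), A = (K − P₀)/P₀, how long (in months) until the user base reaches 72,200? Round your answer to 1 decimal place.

t ≈ 73.1 months

A = (96800 − 2040)/2040 = 46.45098
72200 = 96800/(1 + 46.45098·e^(−0.0672t)) → 1 + 46.45098·e^(−0.0672t) = 1.34072
e^(−0.0672t) = 0.007335 → t = ln(136.33174)/0.0672 = 4.91509/0.0672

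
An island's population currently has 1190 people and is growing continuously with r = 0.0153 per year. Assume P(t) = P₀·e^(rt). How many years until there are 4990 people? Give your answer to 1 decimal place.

4990 = 1190 · e^(0.0153·t)
t = ln(4990/1190) / 0.0153 = ln(4.19328) / 0.0153 = 1.43348 / 0.0153

t ≈ 93.7 years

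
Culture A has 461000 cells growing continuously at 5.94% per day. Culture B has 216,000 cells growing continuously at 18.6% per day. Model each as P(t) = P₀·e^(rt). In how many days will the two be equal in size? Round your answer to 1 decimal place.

461000·e^(0.0594t) = 216000·e^(0.186t)
461000/216000 = e^((0.186 − 0.0594)t) → ln(2.13426) = 0.1266·t
t = 0.75812 / 0.1266

t ≈ 6.0 days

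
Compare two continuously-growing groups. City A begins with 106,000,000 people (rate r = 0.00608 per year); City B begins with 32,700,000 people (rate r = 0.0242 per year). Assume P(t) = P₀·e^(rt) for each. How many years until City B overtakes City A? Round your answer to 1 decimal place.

106000000·e^(0.00608t) = 32700000·e^(0.0242t)
106000000/32700000 = e^((0.0242 − 0.00608)t) → ln(3.24159) = 0.01812·t
t = 1.17606 / 0.01812

t ≈ 64.9 years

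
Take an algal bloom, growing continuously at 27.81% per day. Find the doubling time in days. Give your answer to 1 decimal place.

doubling time ≈ 2.5 days

doubling time = ln(2) / |r| = 0.69315 / 0.2781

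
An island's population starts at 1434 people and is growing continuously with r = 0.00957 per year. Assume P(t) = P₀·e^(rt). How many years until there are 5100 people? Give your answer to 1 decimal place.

5100 = 1434 · e^(0.00957·t)
t = ln(5100/1434) / 0.00957 = ln(3.55649) / 0.00957 = 1.26877 / 0.00957

t ≈ 132.6 years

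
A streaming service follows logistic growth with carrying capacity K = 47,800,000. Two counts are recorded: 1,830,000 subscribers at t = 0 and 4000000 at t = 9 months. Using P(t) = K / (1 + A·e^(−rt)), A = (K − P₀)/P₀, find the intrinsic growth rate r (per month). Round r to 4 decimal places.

r ≈ 0.0923 per month

A = (47800000 − 1830000)/1830000 = 25.12022
4000000 = 47800000/(1 + 25.12022·e^(−r·9)) → e^(−9r) = (11.95 − 1)/25.12022 = 0.435904
r = −ln(0.435904)/9 = 0.83033/9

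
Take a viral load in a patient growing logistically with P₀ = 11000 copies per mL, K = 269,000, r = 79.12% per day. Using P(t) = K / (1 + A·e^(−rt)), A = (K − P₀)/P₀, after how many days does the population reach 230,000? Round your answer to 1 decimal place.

t ≈ 6.2 days

A = (269000 − 11000)/11000 = 23.45455
230000 = 269000/(1 + 23.45455·e^(−0.7912t)) → 1 + 23.45455·e^(−0.7912t) = 1.16957
e^(−0.7912t) = 0.00723 → t = ln(138.32168)/0.7912 = 4.92958/0.7912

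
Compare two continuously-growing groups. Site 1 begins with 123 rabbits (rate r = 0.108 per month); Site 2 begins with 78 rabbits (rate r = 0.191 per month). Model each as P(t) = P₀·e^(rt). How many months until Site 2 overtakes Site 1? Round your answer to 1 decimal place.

t ≈ 5.5 months

123·e^(0.108t) = 78·e^(0.191t)
123/78 = e^((0.191 − 0.108)t) → ln(1.57692) = 0.083·t
t = 0.45548 / 0.083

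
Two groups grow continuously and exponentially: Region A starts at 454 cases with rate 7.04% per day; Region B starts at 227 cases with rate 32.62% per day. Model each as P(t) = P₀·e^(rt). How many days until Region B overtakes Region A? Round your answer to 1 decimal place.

t ≈ 2.7 days

454·e^(0.0704t) = 227·e^(0.3262t)
454/227 = e^((0.3262 − 0.0704)t) → ln(2) = 0.2558·t
t = 0.69315 / 0.2558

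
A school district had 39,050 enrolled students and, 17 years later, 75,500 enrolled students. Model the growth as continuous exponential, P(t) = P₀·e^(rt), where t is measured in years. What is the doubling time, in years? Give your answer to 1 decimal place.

doubling time ≈ 17.9 years

r = ln(75500/39050) / 17 = ln(1.93342) / 17 ≈ 0.038782 per year
doubling time = ln 2 / |r| = 0.69315 / 0.038782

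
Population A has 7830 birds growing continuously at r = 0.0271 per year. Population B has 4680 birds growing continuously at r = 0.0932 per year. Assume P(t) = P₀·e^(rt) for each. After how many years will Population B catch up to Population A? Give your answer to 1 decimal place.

7830·e^(0.0271t) = 4680·e^(0.0932t)
7830/4680 = e^((0.0932 − 0.0271)t) → ln(1.67308) = 0.0661·t
t = 0.51466 / 0.0661

t ≈ 7.8 years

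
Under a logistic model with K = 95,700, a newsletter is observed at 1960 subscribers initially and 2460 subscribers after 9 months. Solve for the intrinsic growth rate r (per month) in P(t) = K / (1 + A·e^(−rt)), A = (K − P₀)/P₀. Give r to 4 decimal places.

r ≈ 0.0258 per month

A = (95700 − 1960)/1960 = 47.82653
2460 = 95700/(1 + 47.82653·e^(−r·9)) → e^(−9r) = (38.90244 − 1)/47.82653 = 0.792498
r = −ln(0.792498)/9 = 0.23257/9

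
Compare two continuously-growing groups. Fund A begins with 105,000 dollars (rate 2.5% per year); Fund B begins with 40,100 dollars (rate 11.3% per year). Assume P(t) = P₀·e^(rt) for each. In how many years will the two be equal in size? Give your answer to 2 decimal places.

t ≈ 10.94 years

105000·e^(0.025t) = 40100·e^(0.113t)
105000/40100 = e^((0.113 − 0.025)t) → ln(2.61845) = 0.088·t
t = 0.96258 / 0.088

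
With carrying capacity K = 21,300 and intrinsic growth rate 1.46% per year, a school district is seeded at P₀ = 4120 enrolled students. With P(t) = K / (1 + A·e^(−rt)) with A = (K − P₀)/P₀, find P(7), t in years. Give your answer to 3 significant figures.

A = (21300 − 4120)/4120 = 4.1699
P(7) = 21300 / (1 + 4.1699·e^(−0.0146·7)) = 21300 / (1 + 4.1699·0.902849)
= 21300 / 4.76479 ≈ 4470.29

≈ 4,470 enrolled students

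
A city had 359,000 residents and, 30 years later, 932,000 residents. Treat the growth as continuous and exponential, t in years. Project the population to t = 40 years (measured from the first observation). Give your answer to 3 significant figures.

≈ 1,280,000 residents

r = ln(932000/359000) / 30 ≈ 0.0318 per year
P(40) = 359000 · e^(0.0318·40) = 359000 · 3.56803 ≈ 1280923.13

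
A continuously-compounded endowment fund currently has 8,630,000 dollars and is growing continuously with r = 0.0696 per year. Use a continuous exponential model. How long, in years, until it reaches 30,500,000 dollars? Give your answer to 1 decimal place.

30500000 = 8630000 · e^(0.0696·t)
t = ln(30500000/8630000) / 0.0696 = ln(3.53418) / 0.0696 = 1.26248 / 0.0696

t ≈ 18.1 years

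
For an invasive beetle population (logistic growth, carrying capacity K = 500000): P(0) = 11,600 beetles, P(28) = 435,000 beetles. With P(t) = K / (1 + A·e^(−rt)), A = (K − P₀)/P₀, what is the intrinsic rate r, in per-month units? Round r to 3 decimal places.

A = (500000 − 11600)/11600 = 42.10345
435000 = 500000/(1 + 42.10345·e^(−r·28)) → e^(−28r) = (1.14943 − 1)/42.10345 = 0.003549
r = −ln(0.003549)/28 = 5.64109/28

r ≈ 0.201 per month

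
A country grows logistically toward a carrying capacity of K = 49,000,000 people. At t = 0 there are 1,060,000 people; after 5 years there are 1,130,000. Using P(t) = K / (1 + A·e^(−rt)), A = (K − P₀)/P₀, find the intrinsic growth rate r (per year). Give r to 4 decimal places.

r ≈ 0.0131 per year

A = (49000000 − 1060000)/1060000 = 45.22642
1130000 = 49000000/(1 + 45.22642·e^(−r·5)) → e^(−5r) = (43.36283 − 1)/45.22642 = 0.936683
r = −ln(0.936683)/5 = 0.06541/5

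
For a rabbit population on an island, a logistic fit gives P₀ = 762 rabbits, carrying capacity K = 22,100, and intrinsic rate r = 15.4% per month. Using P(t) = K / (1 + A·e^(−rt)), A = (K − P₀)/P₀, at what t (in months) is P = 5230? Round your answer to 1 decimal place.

A = (22100 − 762)/762 = 28.00262
5230 = 22100/(1 + 28.00262·e^(−0.154t)) → 1 + 28.00262·e^(−0.154t) = 4.22562
e^(−0.154t) = 0.11519 → t = ln(8.68131)/0.154 = 2.16117/0.154

t ≈ 14.0 months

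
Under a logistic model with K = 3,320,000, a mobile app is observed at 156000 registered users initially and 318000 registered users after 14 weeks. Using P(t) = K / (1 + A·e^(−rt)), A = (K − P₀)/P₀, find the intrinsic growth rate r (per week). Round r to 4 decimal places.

A = (3320000 − 156000)/156000 = 20.28205
318000 = 3320000/(1 + 20.28205·e^(−r·14)) → e^(−14r) = (10.44025 − 1)/20.28205 = 0.465449
r = −ln(0.465449)/14 = 0.76475/14

r ≈ 0.0546 per week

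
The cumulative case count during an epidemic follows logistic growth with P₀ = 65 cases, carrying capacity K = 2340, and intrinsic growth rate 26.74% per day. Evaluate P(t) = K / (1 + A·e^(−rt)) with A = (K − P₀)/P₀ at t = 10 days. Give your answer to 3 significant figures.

A = (2340 − 65)/65 = 35
P(10) = 2340 / (1 + 35·e^(−0.2674·10)) = 2340 / (1 + 35·0.068976)
= 2340 / 3.41415 ≈ 685.38

≈ 685 cases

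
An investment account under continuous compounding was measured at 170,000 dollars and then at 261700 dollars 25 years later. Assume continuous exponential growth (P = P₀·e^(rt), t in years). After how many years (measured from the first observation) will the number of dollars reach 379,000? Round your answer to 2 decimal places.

r = ln(261700/170000) / 25 ≈ 0.017256 per year
t = ln(379000/170000) / r = 0.80174 / 0.017256 ≈ 46.461

t ≈ 46.46 years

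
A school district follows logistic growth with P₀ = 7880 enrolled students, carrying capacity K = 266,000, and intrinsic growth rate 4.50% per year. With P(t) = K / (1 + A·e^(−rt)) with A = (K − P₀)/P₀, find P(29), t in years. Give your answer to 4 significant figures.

A = (266000 − 7880)/7880 = 32.75635
P(29) = 266000 / (1 + 32.75635·e^(−0.045·29)) = 266000 / (1 + 32.75635·0.271173)
= 266000 / 9.88262 ≈ 26915.94

≈ 26,920 enrolled students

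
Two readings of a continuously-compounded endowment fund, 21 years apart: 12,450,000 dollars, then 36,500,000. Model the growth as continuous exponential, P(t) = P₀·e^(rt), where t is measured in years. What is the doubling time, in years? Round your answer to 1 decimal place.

doubling time ≈ 13.5 years

r = ln(36500000/12450000) / 21 = ln(2.93173) / 21 ≈ 0.051219 per year
doubling time = ln 2 / |r| = 0.69315 / 0.051219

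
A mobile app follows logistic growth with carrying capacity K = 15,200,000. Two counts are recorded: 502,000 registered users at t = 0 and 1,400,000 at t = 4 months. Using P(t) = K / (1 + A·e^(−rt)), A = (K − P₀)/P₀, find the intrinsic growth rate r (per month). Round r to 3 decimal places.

r ≈ 0.272 per month

A = (15200000 − 502000)/502000 = 29.27888
1400000 = 15200000/(1 + 29.27888·e^(−r·4)) → e^(−4r) = (10.85714 − 1)/29.27888 = 0.336664
r = −ln(0.336664)/4 = 1.08867/4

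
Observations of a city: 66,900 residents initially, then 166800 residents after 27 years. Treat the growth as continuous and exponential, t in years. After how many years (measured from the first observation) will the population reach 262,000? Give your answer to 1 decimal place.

t ≈ 40.3 years

r = ln(166800/66900) / 27 ≈ 0.033837 per year
t = ln(262000/66900) / r = 1.36515 / 0.033837 ≈ 40.345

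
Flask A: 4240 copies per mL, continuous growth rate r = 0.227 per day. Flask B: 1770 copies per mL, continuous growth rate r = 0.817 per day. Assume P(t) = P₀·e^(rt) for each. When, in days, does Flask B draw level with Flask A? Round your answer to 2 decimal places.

4240·e^(0.227t) = 1770·e^(0.817t)
4240/1770 = e^((0.817 − 0.227)t) → ln(2.39548) = 0.59·t
t = 0.87358 / 0.59

t ≈ 1.48 days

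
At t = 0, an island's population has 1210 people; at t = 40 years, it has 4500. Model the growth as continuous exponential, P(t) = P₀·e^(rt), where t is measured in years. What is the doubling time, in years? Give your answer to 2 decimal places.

doubling time ≈ 21.11 years

r = ln(4500/1210) / 40 = ln(3.71901) / 40 ≈ 0.032836 per year
doubling time = ln 2 / |r| = 0.69315 / 0.032836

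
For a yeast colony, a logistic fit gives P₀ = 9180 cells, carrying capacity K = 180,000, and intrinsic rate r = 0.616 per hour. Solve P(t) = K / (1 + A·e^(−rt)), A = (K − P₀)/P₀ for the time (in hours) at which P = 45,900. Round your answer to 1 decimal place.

A = (180000 − 9180)/9180 = 18.60784
45900 = 180000/(1 + 18.60784·e^(−0.616t)) → 1 + 18.60784·e^(−0.616t) = 3.92157
e^(−0.616t) = 0.157007 → t = ln(6.36913)/0.616 = 1.85146/0.616

t ≈ 3.0 hours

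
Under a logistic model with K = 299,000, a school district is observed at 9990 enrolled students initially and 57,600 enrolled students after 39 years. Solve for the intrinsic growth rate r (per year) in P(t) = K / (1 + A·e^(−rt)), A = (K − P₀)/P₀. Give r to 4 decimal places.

A = (299000 − 9990)/9990 = 28.92993
57600 = 299000/(1 + 28.92993·e^(−r·39)) → e^(−39r) = (5.19097 − 1)/28.92993 = 0.144866
r = −ln(0.144866)/39 = 1.93194/39

r ≈ 0.0495 per year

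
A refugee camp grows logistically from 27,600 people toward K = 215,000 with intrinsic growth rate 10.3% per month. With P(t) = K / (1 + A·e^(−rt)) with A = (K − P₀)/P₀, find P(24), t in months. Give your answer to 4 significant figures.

A = (215000 − 27600)/27600 = 6.78986
P(24) = 215000 / (1 + 6.78986·e^(−0.103·24)) = 215000 / (1 + 6.78986·0.084416)
= 215000 / 1.57317 ≈ 136666.6

≈ 136,700 people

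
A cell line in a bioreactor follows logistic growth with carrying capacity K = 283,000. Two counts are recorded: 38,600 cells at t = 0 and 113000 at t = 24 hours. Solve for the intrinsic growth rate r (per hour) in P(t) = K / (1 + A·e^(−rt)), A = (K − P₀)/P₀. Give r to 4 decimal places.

r ≈ 0.0599 per hour

A = (283000 − 38600)/38600 = 6.33161
113000 = 283000/(1 + 6.33161·e^(−r·24)) → e^(−24r) = (2.50442 − 1)/6.33161 = 0.237606
r = −ln(0.237606)/24 = 1.43714/24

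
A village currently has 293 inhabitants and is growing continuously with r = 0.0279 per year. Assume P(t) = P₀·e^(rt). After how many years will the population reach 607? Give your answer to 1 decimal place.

t ≈ 26.1 years

607 = 293 · e^(0.0279·t)
t = ln(607/293) / 0.0279 = ln(2.07167) / 0.0279 = 0.72836 / 0.0279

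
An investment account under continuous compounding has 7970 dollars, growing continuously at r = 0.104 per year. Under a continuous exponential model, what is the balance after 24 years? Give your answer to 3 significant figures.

P(24) = 7970 · e^(0.104·24) = 7970 · e^(2.496)
= 7970 · 12.13386 ≈ 96706.87

≈ 96,700 dollars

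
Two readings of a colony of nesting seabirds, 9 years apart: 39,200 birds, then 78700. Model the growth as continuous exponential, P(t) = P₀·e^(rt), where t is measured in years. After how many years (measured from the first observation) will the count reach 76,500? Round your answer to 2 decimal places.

t ≈ 8.63 years

r = ln(78700/39200) / 9 ≈ 0.077441 per year
t = ln(76500/39200) / r = 0.66861 / 0.077441 ≈ 8.634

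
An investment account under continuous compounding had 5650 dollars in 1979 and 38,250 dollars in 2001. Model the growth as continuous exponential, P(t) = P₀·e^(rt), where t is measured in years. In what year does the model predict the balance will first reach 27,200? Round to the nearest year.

year 1997

r = ln(38250/5650) / 22 = 1.91249/22 ≈ 0.086931 per year
t = ln(27200/5650) / r = 1.57156/0.086931 ≈ 18.08 years after 1979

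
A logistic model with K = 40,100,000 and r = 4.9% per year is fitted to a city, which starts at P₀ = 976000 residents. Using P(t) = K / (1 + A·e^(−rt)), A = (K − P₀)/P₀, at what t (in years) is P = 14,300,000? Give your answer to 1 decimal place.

t ≈ 63.3 years

A = (40100000 − 976000)/976000 = 40.08607
14300000 = 40100000/(1 + 40.08607·e^(−0.049t)) → 1 + 40.08607·e^(−0.049t) = 2.8042
e^(−0.049t) = 0.045008 → t = ln(22.21825)/0.049 = 3.10091/0.049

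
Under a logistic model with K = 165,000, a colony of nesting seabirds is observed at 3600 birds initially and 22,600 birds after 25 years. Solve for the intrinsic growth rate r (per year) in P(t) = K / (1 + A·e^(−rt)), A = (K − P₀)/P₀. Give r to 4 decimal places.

A = (165000 − 3600)/3600 = 44.83333
22600 = 165000/(1 + 44.83333·e^(−r·25)) → e^(−25r) = (7.30088 − 1)/44.83333 = 0.14054
r = −ln(0.14054)/25 = 1.96226/25

r ≈ 0.0785 per year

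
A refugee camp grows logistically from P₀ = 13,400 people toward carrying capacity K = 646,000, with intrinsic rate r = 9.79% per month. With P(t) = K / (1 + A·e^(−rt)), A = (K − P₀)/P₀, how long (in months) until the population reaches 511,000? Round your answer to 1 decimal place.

t ≈ 53.0 months

A = (646000 − 13400)/13400 = 47.20896
511000 = 646000/(1 + 47.20896·e^(−0.0979t)) → 1 + 47.20896·e^(−0.0979t) = 1.26419
e^(−0.0979t) = 0.005596 → t = ln(178.69464)/0.0979 = 5.18568/0.0979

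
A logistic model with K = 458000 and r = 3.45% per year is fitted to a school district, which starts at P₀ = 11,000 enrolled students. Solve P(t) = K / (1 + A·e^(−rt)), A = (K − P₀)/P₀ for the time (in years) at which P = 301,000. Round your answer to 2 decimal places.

t ≈ 126.25 years

A = (458000 − 11000)/11000 = 40.63636
301000 = 458000/(1 + 40.63636·e^(−0.0345t)) → 1 + 40.63636·e^(−0.0345t) = 1.52159
e^(−0.0345t) = 0.012836 → t = ln(77.90793)/0.0345 = 4.35553/0.0345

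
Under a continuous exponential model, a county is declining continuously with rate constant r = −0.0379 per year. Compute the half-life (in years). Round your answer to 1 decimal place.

half-life ≈ 18.3 years

half-life = ln(2) / |r| = 0.69315 / 0.0379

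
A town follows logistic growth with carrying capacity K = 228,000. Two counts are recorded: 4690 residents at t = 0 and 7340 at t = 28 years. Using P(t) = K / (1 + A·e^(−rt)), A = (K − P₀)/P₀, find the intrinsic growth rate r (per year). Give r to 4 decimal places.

A = (228000 − 4690)/4690 = 47.61407
7340 = 228000/(1 + 47.61407·e^(−r·28)) → e^(−28r) = (31.06267 − 1)/47.61407 = 0.631382
r = −ln(0.631382)/28 = 0.45984/28

r ≈ 0.0164 per year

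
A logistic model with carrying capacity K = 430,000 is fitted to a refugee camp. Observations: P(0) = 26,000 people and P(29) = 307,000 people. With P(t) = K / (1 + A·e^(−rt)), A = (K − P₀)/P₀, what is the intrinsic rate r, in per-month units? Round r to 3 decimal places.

A = (430000 − 26000)/26000 = 15.53846
307000 = 430000/(1 + 15.53846·e^(−r·29)) → e^(−29r) = (1.40065 − 1)/15.53846 = 0.025785
r = −ln(0.025785)/29 = 3.65798/29

r ≈ 0.126 per month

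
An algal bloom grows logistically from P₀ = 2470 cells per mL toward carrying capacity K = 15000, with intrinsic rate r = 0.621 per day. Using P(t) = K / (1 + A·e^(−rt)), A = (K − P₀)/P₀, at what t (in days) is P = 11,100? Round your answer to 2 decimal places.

A = (15000 − 2470)/2470 = 5.07287
11100 = 15000/(1 + 5.07287·e^(−0.621t)) → 1 + 5.07287·e^(−0.621t) = 1.35135
e^(−0.621t) = 0.069261 → t = ln(14.43818)/0.621 = 2.66988/0.621

t ≈ 4.30 days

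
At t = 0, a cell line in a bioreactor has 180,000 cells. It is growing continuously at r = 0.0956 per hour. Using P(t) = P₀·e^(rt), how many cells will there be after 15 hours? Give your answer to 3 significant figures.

≈ 755,000 cells

P(15) = 180000 · e^(0.0956·15) = 180000 · e^(1.434)
= 180000 · 4.19545 ≈ 755180.54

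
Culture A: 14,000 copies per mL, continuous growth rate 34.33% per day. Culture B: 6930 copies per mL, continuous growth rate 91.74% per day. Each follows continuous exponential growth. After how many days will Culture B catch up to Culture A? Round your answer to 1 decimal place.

14000·e^(0.3433t) = 6930·e^(0.9174t)
14000/6930 = e^((0.9174 − 0.3433)t) → ln(2.0202) = 0.5741·t
t = 0.7032 / 0.5741

t ≈ 1.2 days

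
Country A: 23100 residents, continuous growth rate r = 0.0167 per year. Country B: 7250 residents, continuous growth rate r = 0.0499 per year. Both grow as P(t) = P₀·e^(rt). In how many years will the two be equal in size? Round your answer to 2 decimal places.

t ≈ 34.90 years

23100·e^(0.0167t) = 7250·e^(0.0499t)
23100/7250 = e^((0.0499 − 0.0167)t) → ln(3.18621) = 0.0332·t
t = 1.15883 / 0.0332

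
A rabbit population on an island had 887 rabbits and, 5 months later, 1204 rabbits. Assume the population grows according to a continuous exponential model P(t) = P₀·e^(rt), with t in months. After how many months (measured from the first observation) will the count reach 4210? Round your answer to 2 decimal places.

r = ln(1204/887) / 5 ≈ 0.061112 per month
t = ln(4210/887) / r = 1.55737 / 0.061112 ≈ 25.484

t ≈ 25.48 months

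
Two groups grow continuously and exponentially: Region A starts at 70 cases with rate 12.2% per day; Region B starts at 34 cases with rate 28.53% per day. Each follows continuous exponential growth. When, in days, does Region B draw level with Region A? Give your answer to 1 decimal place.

t ≈ 4.4 days

70·e^(0.122t) = 34·e^(0.2853t)
70/34 = e^((0.2853 − 0.122)t) → ln(2.05882) = 0.1633·t
t = 0.72213 / 0.1633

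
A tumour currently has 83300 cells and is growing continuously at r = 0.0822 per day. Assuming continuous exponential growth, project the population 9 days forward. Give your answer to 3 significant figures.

P(9) = 83300 · e^(0.0822·9) = 83300 · e^(0.7398)
= 83300 · 2.09552 ≈ 174556.51

≈ 175,000 cells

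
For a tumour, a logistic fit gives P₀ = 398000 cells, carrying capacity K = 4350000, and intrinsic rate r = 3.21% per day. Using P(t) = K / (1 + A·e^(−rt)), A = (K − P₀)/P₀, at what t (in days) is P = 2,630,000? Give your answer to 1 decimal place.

A = (4350000 − 398000)/398000 = 9.92965
2630000 = 4350000/(1 + 9.92965·e^(−0.0321t)) → 1 + 9.92965·e^(−0.0321t) = 1.65399
e^(−0.0321t) = 0.065863 → t = ln(15.18312)/0.0321 = 2.72018/0.0321

t ≈ 84.7 days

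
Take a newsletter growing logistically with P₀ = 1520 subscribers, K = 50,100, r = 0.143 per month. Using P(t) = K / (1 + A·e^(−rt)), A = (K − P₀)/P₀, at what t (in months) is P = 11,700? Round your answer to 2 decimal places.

t ≈ 15.92 months

A = (50100 − 1520)/1520 = 31.96053
11700 = 50100/(1 + 31.96053·e^(−0.143t)) → 1 + 31.96053·e^(−0.143t) = 4.28205
e^(−0.143t) = 0.102691 → t = ln(9.73797)/0.143 = 2.27603/0.143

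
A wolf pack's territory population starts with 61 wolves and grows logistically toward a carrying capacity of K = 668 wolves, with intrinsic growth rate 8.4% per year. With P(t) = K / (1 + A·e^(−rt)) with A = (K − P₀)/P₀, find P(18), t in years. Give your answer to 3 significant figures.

A = (668 − 61)/61 = 9.95082
P(18) = 668 / (1 + 9.95082·e^(−0.084·18)) = 668 / (1 + 9.95082·0.220469)
= 668 / 3.19384 ≈ 209.15

≈ 209 wolves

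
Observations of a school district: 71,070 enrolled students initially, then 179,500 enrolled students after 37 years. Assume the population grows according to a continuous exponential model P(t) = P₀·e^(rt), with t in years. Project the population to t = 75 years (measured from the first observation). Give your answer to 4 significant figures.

≈ 464,900 enrolled students

r = ln(179500/71070) / 37 ≈ 0.025041 per year
P(75) = 71070 · e^(0.025041·75) = 71070 · 6.54081 ≈ 464855.18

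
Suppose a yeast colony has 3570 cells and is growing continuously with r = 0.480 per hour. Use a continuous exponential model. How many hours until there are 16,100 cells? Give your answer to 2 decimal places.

t ≈ 3.14 hours

16100 = 3570 · e^(0.48·t)
t = ln(16100/3570) / 0.48 = ln(4.5098) / 0.48 = 1.50625 / 0.48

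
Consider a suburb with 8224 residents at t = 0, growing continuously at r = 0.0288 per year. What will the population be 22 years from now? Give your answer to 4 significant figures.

≈ 15,500 residents

P(22) = 8224 · e^(0.0288·22) = 8224 · e^(0.6336)
= 8224 · 1.88438 ≈ 15497.16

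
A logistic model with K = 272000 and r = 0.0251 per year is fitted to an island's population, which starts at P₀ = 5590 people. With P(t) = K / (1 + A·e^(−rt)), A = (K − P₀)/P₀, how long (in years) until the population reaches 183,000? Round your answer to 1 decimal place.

t ≈ 182.7 years

A = (272000 − 5590)/5590 = 47.65832
183000 = 272000/(1 + 47.65832·e^(−0.0251t)) → 1 + 47.65832·e^(−0.0251t) = 1.48634
e^(−0.0251t) = 0.010205 → t = ln(97.99407)/0.0251 = 4.58491/0.0251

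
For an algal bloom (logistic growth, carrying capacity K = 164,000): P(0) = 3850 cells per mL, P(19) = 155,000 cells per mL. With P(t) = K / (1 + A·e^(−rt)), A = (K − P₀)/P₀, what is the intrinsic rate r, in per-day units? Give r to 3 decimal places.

r ≈ 0.346 per day

A = (164000 − 3850)/3850 = 41.5974
155000 = 164000/(1 + 41.5974·e^(−r·19)) → e^(−19r) = (1.05806 − 1)/41.5974 = 0.001396
r = −ln(0.001396)/19 = 6.57424/19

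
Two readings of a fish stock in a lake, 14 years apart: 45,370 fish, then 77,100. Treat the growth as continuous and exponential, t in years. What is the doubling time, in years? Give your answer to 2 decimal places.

doubling time ≈ 18.30 years

r = ln(77100/45370) / 14 = ln(1.69936) / 14 ≈ 0.037875 per year
doubling time = ln 2 / |r| = 0.69315 / 0.037875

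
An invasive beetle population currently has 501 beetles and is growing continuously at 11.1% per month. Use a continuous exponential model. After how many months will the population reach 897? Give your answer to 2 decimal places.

897 = 501 · e^(0.111·t)
t = ln(897/501) / 0.111 = ln(1.79042) / 0.111 = 0.58245 / 0.111

t ≈ 5.25 months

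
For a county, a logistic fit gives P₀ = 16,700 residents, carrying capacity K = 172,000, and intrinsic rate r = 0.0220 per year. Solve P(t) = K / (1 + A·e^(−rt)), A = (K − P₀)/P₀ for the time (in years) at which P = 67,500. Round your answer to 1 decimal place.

A = (172000 − 16700)/16700 = 9.2994
67500 = 172000/(1 + 9.2994·e^(−0.022t)) → 1 + 9.2994·e^(−0.022t) = 2.54815
e^(−0.022t) = 0.166478 → t = ln(6.00679)/0.022 = 1.79289/0.022

t ≈ 81.5 years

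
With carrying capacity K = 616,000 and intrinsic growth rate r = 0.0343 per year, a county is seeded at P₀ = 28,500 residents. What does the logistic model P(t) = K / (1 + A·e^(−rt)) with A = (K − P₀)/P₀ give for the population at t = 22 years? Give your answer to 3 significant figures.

≈ 57,600 residents

A = (616000 − 28500)/28500 = 20.61404
P(22) = 616000 / (1 + 20.61404·e^(−0.0343·22)) = 616000 / (1 + 20.61404·0.470199)
= 616000 / 10.69269 ≈ 57609.44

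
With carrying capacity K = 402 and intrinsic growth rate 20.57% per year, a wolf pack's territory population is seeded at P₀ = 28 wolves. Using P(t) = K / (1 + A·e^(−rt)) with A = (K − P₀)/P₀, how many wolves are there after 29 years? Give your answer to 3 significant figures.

≈ 389 wolves

A = (402 − 28)/28 = 13.35714
P(29) = 402 / (1 + 13.35714·e^(−0.2057·29)) = 402 / (1 + 13.35714·0.002566)
= 402 / 1.03428 ≈ 388.68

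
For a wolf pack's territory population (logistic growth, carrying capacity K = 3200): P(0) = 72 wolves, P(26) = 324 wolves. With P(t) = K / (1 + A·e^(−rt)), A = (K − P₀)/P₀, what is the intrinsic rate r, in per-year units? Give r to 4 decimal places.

A = (3200 − 72)/72 = 43.44444
324 = 3200/(1 + 43.44444·e^(−r·26)) → e^(−26r) = (9.87654 − 1)/43.44444 = 0.204319
r = −ln(0.204319)/26 = 1.58807/26

r ≈ 0.0611 per year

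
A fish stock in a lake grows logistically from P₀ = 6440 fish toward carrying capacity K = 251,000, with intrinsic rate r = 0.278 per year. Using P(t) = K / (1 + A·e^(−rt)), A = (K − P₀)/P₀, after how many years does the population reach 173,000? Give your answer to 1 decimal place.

t ≈ 15.9 years

A = (251000 − 6440)/6440 = 37.97516
173000 = 251000/(1 + 37.97516·e^(−0.278t)) → 1 + 37.97516·e^(−0.278t) = 1.45087
e^(−0.278t) = 0.011873 → t = ln(84.22695)/0.278 = 4.43351/0.278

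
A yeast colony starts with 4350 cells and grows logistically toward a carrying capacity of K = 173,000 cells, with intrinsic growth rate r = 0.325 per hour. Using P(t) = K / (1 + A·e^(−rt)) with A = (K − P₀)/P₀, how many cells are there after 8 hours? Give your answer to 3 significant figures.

A = (173000 − 4350)/4350 = 38.77011
P(8) = 173000 / (1 + 38.77011·e^(−0.325·8)) = 173000 / (1 + 38.77011·0.074274)
= 173000 / 3.8796 ≈ 44592.28

≈ 44,600 cells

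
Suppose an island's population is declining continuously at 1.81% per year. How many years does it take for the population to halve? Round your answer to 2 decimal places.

half-life = ln(2) / |r| = 0.69315 / 0.0181

half-life ≈ 38.30 years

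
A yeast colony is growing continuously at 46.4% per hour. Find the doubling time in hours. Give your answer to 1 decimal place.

doubling time ≈ 1.5 hours

doubling time = ln(2) / |r| = 0.69315 / 0.464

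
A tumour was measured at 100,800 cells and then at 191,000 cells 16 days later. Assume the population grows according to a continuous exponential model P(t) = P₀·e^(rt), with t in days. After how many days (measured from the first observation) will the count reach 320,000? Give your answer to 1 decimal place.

t ≈ 28.9 days

r = ln(191000/100800) / 16 ≈ 0.039946 per day
t = ln(320000/100800) / r = 1.15518 / 0.039946 ≈ 28.919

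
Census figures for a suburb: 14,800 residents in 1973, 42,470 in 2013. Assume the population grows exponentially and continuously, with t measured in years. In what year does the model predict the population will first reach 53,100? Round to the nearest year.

year 2021

r = ln(42470/14800) / 40 = 1.05417/40 ≈ 0.026354 per year
t = ln(53100/14800) / r = 1.27755/0.026354 ≈ 48.48 years after 1973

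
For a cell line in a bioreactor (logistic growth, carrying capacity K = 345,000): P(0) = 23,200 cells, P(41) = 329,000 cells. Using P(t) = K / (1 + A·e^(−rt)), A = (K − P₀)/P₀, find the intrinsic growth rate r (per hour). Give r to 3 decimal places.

r ≈ 0.138 per hour

A = (345000 − 23200)/23200 = 13.87069
329000 = 345000/(1 + 13.87069·e^(−r·41)) → e^(−41r) = (1.04863 − 1)/13.87069 = 0.003506
r = −ln(0.003506)/41 = 5.65325/41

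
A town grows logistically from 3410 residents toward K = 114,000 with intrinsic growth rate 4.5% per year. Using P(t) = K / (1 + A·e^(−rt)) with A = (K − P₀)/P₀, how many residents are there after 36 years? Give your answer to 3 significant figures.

≈ 15,400 residents

A = (114000 − 3410)/3410 = 32.43109
P(36) = 114000 / (1 + 32.43109·e^(−0.045·36)) = 114000 / (1 + 32.43109·0.197899)
= 114000 / 7.41807 ≈ 15367.88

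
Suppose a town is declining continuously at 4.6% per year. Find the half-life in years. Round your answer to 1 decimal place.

half-life ≈ 15.1 years

half-life = ln(2) / |r| = 0.69315 / 0.046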